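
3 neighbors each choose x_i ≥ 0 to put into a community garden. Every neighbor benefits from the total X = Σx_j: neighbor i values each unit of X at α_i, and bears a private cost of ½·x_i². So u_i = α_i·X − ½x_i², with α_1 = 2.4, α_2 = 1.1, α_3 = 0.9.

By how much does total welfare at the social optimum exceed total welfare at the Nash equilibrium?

Neighbor i's FOC: ∂u_i/∂x_i = α_i − x_i = 0, so x_i* = α_i.
NE contributions = (2.4, 1.1, 0.9); X = 4.4.
W^NE = (Σα)·X − ½Σα_i² = 4.4² − ½·7.78 = 15.47.
Planner sets x_i = Σα_j = 4.4 for every i, so X^SO = 3·4.4 = 13.2.
W^SO = (Σα)·X^SO − ½·3·(Σα)² = (3/2)·4.4² = 29.04.
Deadweight loss = W^SO − W^NE = 13.57.

13.57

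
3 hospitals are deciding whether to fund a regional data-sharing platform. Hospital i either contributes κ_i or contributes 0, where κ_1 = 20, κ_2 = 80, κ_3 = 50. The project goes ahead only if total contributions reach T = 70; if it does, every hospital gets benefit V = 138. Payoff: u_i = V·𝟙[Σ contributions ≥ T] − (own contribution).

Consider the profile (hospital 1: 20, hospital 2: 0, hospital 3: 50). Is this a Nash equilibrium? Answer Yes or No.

Total = 70 ≥ 70: provided.
Hospital 1 (pledges 20, payoff 118): dropping to 0 → total 50, payoff 0. No gain.
Hospital 2 (pledges 0, payoff 138): pledging 80 → total 150, payoff 58. No gain.
Hospital 3 (pledges 50, payoff 88): dropping to 0 → total 20, payoff 0. No gain.

Yes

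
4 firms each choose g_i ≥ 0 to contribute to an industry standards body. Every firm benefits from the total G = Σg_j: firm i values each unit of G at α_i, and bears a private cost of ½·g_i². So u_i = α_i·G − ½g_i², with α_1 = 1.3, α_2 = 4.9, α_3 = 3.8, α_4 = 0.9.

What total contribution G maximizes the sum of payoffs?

Planner FOC: ∂(Σu_j)/∂g_i = (Σα_j) − g_i = 0, so g_i^SO = Σα_j = 10.9 for every i; G^SO = 43.6.

43.6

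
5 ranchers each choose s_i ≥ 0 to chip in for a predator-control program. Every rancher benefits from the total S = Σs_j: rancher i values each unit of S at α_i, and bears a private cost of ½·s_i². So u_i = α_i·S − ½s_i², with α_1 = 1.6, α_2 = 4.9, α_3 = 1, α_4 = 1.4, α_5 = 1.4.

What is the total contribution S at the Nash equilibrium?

Rancher i's FOC: ∂u_i/∂s_i = α_i − s_i = 0, so s_i* = α_i.
NE contributions = (1.6, 4.9, 1, 1.4, 1.4); S = 10.3.

10.3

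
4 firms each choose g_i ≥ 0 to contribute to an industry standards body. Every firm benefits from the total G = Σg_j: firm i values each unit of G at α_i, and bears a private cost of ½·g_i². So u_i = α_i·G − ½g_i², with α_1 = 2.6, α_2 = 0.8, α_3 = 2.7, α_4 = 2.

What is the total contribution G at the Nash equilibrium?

Firm i's FOC: ∂u_i/∂g_i = α_i − g_i = 0, so g_i* = α_i.
NE contributions = (2.6, 0.8, 2.7, 2); G = 8.1.

8.1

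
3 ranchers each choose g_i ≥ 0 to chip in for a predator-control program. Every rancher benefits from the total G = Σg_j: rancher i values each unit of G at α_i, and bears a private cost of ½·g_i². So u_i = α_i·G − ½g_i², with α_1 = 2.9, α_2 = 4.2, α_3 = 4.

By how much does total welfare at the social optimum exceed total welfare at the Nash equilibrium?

Rancher i's FOC: ∂u_i/∂g_i = α_i − g_i = 0, so g_i* = α_i.
NE contributions = (2.9, 4.2, 4); G = 11.1.
W^NE = (Σα)·G − ½Σα_i² = 11.1² − ½·42.05 = 102.185.
Planner sets g_i = Σα_j = 11.1 for every i, so G^SO = 3·11.1 = 33.3.
W^SO = (Σα)·G^SO − ½·3·(Σα)² = (3/2)·11.1² = 184.815.
Deadweight loss = W^SO − W^NE = 82.63.

82.63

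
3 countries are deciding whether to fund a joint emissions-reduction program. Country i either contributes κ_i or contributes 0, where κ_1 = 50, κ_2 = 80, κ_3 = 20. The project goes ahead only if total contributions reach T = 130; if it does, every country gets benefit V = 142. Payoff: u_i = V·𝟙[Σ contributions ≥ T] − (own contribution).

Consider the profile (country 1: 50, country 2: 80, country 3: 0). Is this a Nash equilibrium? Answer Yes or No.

Yes

Total = 130 ≥ 130: provided.
Country 1 (pledges 50, payoff 92): dropping to 0 → total 80, payoff 0. No gain.
Country 2 (pledges 80, payoff 62): dropping to 0 → total 50, payoff 0. No gain.
Country 3 (pledges 0, payoff 142): pledging 20 → total 150, payoff 122. No gain.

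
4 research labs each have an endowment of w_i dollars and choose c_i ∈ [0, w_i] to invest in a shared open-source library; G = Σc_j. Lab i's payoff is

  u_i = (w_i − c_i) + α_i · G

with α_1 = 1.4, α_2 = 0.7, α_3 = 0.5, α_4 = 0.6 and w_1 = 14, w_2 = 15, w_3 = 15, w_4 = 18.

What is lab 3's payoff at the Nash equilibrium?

∂u_i/∂c_i = α_i − 1, so lab i contributes w_i if α_i > 1, else 0.
α_i > 1 for i ∈ {1}; NE contributions (14, 0, 0, 0), G = 14.
u_3 = (15 − 0) + 0.5·14 = 22.

22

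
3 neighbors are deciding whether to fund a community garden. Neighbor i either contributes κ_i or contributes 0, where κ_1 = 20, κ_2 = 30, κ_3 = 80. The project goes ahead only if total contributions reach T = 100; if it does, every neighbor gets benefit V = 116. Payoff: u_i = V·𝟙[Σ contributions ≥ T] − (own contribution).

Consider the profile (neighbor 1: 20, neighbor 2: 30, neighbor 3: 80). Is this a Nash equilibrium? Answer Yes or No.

Total = 130 ≥ 100: provided.
Neighbor 1 (pledges 20, payoff 96): dropping to 0 → total 110, payoff 116. Profitable deviation.

No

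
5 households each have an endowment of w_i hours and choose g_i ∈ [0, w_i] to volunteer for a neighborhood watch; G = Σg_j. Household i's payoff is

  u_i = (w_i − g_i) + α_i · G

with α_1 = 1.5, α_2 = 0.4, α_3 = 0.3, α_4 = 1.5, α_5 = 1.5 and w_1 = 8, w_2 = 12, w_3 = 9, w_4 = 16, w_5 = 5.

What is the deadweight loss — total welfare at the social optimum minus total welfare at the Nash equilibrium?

88.2

∂u_i/∂g_i = α_i − 1, so household i contributes w_i if α_i > 1, else 0.
α_i > 1 for i ∈ {1, 4, 5}; NE contributions (8, 0, 0, 16, 5), G = 29.
W^NE = Σw_i − G^NE + (Σα_i)·G^NE = 50 + 4.2·29 = 171.8.
Planner: ∂(Σu_j)/∂g_i = Σα_j − 1 = 4.2 > 0, so everyone contributes w_i; G^SO = 50, W^SO = 50 + 4.2·50 = 260.
Deadweight loss = 88.2.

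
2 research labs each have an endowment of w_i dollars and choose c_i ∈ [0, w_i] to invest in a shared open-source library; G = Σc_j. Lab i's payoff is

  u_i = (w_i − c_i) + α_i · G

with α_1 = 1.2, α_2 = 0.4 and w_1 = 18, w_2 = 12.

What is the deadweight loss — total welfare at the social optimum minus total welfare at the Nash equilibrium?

∂u_i/∂c_i = α_i − 1, so lab i contributes w_i if α_i > 1, else 0.
α_i > 1 for i ∈ {1}; NE contributions (18, 0), G = 18.
W^NE = Σw_i − G^NE + (Σα_i)·G^NE = 30 + 0.6·18 = 40.8.
Planner: ∂(Σu_j)/∂c_i = Σα_j − 1 = 0.6 > 0, so everyone contributes w_i; G^SO = 30, W^SO = 30 + 0.6·30 = 48.
Deadweight loss = 7.2.

7.2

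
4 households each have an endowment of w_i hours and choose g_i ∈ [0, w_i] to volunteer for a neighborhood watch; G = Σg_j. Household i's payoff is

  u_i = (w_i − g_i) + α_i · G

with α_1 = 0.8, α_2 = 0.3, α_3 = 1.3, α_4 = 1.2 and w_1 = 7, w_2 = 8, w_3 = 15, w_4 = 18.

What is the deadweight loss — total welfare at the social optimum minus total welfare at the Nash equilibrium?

∂u_i/∂g_i = α_i − 1, so household i contributes w_i if α_i > 1, else 0.
α_i > 1 for i ∈ {3, 4}; NE contributions (0, 0, 15, 18), G = 33.
W^NE = Σw_i − G^NE + (Σα_i)·G^NE = 48 + 2.6·33 = 133.8.
Planner: ∂(Σu_j)/∂g_i = Σα_j − 1 = 2.6 > 0, so everyone contributes w_i; G^SO = 48, W^SO = 48 + 2.6·48 = 172.8.
Deadweight loss = 39.

39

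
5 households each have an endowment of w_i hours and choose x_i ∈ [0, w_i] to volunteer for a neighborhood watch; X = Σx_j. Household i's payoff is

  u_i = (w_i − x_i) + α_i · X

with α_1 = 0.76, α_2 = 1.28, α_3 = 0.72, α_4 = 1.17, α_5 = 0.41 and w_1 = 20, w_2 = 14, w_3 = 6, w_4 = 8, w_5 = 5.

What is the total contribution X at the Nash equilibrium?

22

∂u_i/∂x_i = α_i − 1, so household i contributes w_i if α_i > 1, else 0.
α_i > 1 for i ∈ {2, 4}; NE contributions (0, 14, 0, 8, 0), X = 22.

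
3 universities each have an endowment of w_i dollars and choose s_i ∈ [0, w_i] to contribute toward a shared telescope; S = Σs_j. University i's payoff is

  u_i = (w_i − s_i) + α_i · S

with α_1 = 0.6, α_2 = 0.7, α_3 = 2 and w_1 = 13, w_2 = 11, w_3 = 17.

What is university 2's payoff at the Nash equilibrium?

∂u_i/∂s_i = α_i − 1, so university i contributes w_i if α_i > 1, else 0.
α_i > 1 for i ∈ {3}; NE contributions (0, 0, 17), S = 17.
u_2 = (11 − 0) + 0.7·17 = 22.9.

22.9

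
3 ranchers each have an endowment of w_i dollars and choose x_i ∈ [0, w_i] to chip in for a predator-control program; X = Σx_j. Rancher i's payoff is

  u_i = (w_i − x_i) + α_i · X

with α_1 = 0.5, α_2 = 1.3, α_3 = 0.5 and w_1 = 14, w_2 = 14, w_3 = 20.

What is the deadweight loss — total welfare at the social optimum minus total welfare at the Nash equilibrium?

∂u_i/∂x_i = α_i − 1, so rancher i contributes w_i if α_i > 1, else 0.
α_i > 1 for i ∈ {2}; NE contributions (0, 14, 0), X = 14.
W^NE = Σw_i − X^NE + (Σα_i)·X^NE = 48 + 1.3·14 = 66.2.
Planner: ∂(Σu_j)/∂x_i = Σα_j − 1 = 1.3 > 0, so everyone contributes w_i; X^SO = 48, W^SO = 48 + 1.3·48 = 110.4.
Deadweight loss = 44.2.

44.2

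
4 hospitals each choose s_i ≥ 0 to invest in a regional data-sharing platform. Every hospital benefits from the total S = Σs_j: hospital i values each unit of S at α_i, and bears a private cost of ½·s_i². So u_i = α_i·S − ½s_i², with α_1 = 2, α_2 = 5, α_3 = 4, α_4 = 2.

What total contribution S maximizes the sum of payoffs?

52

Planner FOC: ∂(Σu_j)/∂s_i = (Σα_j) − s_i = 0, so s_i^SO = Σα_j = 13 for every i; S^SO = 52.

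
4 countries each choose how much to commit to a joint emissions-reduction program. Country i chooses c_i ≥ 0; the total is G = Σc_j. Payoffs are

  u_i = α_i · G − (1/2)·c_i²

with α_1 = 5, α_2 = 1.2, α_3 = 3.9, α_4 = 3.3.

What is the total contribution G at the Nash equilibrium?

13.4

Country i's FOC: ∂u_i/∂c_i = α_i − c_i = 0, so c_i* = α_i.
NE contributions = (5, 1.2, 3.9, 3.3); G = 13.4.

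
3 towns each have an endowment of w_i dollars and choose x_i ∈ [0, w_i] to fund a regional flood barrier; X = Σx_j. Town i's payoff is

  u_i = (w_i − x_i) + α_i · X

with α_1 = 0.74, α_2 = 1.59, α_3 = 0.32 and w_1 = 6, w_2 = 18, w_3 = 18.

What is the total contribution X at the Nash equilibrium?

∂u_i/∂x_i = α_i − 1, so town i contributes w_i if α_i > 1, else 0.
α_i > 1 for i ∈ {2}; NE contributions (0, 18, 0), X = 18.

18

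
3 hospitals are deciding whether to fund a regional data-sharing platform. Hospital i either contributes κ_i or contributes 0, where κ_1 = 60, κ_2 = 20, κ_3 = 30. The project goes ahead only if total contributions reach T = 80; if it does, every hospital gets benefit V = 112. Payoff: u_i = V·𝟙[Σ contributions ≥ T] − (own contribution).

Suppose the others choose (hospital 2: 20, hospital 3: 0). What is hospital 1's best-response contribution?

Others' total = 20. Contributing 60 brings total to 80 ≥ 80: gain V − κ_1 = 52.
Best response: 60.

60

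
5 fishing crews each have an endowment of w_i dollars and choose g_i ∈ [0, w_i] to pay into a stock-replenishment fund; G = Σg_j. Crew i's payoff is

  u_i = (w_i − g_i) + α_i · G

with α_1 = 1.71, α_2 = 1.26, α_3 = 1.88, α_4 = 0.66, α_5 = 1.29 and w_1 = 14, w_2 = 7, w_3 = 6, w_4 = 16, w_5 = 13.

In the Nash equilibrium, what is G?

40

∂u_i/∂g_i = α_i − 1, so crew i contributes w_i if α_i > 1, else 0.
α_i > 1 for i ∈ {1, 2, 3, 5}; NE contributions (14, 7, 6, 0, 13), G = 40.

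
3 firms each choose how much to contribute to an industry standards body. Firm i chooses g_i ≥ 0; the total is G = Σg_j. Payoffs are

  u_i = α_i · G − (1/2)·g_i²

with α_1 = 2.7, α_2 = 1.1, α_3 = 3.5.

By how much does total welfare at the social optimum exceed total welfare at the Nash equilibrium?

37.02

Firm i's FOC: ∂u_i/∂g_i = α_i − g_i = 0, so g_i* = α_i.
NE contributions = (2.7, 1.1, 3.5); G = 7.3.
W^NE = (Σα)·G − ½Σα_i² = 7.3² − ½·20.75 = 42.915.
Planner sets g_i = Σα_j = 7.3 for every i, so G^SO = 3·7.3 = 21.9.
W^SO = (Σα)·G^SO − ½·3·(Σα)² = (3/2)·7.3² = 79.935.
Deadweight loss = W^SO − W^NE = 37.02.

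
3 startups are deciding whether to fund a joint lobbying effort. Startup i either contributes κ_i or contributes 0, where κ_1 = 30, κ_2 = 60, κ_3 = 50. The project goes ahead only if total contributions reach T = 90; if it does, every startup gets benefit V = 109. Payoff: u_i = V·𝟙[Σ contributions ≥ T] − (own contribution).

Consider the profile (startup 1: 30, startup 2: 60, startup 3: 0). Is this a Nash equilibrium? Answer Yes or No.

Yes

Total = 90 ≥ 90: provided.
Startup 1 (pledges 30, payoff 79): dropping to 0 → total 60, payoff 0. No gain.
Startup 2 (pledges 60, payoff 49): dropping to 0 → total 30, payoff 0. No gain.
Startup 3 (pledges 0, payoff 109): pledging 50 → total 140, payoff 59. No gain.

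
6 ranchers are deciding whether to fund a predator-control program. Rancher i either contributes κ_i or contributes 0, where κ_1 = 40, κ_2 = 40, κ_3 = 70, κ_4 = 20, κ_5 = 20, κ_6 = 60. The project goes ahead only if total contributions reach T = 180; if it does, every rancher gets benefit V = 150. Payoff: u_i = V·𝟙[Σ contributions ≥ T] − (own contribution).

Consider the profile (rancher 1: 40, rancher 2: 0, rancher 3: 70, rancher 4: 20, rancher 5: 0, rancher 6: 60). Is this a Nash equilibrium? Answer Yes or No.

Yes

Total = 190 ≥ 180: provided.
Rancher 1 (pledges 40, payoff 110): dropping to 0 → total 150, payoff 0. No gain.
Rancher 2 (pledges 0, payoff 150): pledging 40 → total 230, payoff 110. No gain.
Rancher 3 (pledges 70, payoff 80): dropping to 0 → total 120, payoff 0. No gain.
Rancher 4 (pledges 20, payoff 130): dropping to 0 → total 170, payoff 0. No gain.
Rancher 5 (pledges 0, payoff 150): pledging 20 → total 210, payoff 130. No gain.
Rancher 6 (pledges 60, payoff 90): dropping to 0 → total 130, payoff 0. No gain.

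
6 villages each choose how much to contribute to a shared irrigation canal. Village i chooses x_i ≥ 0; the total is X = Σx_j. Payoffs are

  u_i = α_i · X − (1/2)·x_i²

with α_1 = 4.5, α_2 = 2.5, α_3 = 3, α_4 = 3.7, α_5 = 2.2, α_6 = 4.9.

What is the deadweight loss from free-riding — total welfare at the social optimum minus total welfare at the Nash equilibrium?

904.3

Village i's FOC: ∂u_i/∂x_i = α_i − x_i = 0, so x_i* = α_i.
NE contributions = (4.5, 2.5, 3, 3.7, 2.2, 4.9); X = 20.8.
W^NE = (Σα)·X − ½Σα_i² = 20.8² − ½·78.04 = 393.62.
Planner sets x_i = Σα_j = 20.8 for every i, so X^SO = 6·20.8 = 124.8.
W^SO = (Σα)·X^SO − ½·6·(Σα)² = (6/2)·20.8² = 1297.92.
Deadweight loss = W^SO − W^NE = 904.3.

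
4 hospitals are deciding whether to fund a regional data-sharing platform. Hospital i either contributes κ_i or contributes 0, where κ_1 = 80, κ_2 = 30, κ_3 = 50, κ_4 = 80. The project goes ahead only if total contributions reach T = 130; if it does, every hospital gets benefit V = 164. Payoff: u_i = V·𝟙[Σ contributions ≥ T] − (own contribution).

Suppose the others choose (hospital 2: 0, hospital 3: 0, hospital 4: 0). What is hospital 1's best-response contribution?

Others' total = 0. Even contributing 80 gives 80 < 130: no benefit either way.
Best response: 0.

0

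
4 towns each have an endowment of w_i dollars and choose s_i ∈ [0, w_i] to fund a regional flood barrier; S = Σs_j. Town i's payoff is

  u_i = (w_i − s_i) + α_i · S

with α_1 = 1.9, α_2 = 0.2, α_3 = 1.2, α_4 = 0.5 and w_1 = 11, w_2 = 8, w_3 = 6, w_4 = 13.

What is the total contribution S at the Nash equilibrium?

17

∂u_i/∂s_i = α_i − 1, so town i contributes w_i if α_i > 1, else 0.
α_i > 1 for i ∈ {1, 3}; NE contributions (11, 0, 6, 0), S = 17.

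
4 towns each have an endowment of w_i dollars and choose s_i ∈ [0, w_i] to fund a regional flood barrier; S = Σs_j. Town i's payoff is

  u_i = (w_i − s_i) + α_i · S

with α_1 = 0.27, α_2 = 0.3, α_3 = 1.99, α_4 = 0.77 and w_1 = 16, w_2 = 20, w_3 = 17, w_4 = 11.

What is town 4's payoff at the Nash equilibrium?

24.09

∂u_i/∂s_i = α_i − 1, so town i contributes w_i if α_i > 1, else 0.
α_i > 1 for i ∈ {3}; NE contributions (0, 0, 17, 0), S = 17.
u_4 = (11 − 0) + 0.77·17 = 24.09.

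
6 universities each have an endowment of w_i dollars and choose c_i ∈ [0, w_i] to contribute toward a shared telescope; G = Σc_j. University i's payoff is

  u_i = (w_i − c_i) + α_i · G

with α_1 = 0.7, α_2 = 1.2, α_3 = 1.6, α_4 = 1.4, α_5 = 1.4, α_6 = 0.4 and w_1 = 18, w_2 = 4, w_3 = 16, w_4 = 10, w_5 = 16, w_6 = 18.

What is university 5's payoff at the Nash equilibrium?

∂u_i/∂c_i = α_i − 1, so university i contributes w_i if α_i > 1, else 0.
α_i > 1 for i ∈ {2, 3, 4, 5}; NE contributions (0, 4, 16, 10, 16, 0), G = 46.
u_5 = (16 − 16) + 1.4·46 = 64.4.

64.4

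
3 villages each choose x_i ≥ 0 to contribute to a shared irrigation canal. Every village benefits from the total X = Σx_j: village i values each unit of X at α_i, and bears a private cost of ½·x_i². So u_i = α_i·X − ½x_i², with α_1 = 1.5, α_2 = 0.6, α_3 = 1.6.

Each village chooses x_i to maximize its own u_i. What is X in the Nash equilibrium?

3.7

Village i's FOC: ∂u_i/∂x_i = α_i − x_i = 0, so x_i* = α_i.
NE contributions = (1.5, 0.6, 1.6); X = 3.7.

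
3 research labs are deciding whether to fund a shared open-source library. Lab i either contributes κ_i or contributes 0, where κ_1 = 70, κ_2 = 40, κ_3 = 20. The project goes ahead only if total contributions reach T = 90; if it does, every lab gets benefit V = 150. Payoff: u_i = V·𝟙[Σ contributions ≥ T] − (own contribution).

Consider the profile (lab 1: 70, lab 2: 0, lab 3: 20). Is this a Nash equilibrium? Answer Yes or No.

Yes

Total = 90 ≥ 90: provided.
Lab 1 (pledges 70, payoff 80): dropping to 0 → total 20, payoff 0. No gain.
Lab 2 (pledges 0, payoff 150): pledging 40 → total 130, payoff 110. No gain.
Lab 3 (pledges 20, payoff 130): dropping to 0 → total 70, payoff 0. No gain.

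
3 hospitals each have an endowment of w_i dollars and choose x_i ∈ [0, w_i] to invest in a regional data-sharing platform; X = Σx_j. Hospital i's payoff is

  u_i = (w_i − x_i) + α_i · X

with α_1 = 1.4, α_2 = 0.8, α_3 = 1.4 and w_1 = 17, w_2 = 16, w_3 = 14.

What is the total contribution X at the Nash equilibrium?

31

∂u_i/∂x_i = α_i − 1, so hospital i contributes w_i if α_i > 1, else 0.
α_i > 1 for i ∈ {1, 3}; NE contributions (17, 0, 14), X = 31.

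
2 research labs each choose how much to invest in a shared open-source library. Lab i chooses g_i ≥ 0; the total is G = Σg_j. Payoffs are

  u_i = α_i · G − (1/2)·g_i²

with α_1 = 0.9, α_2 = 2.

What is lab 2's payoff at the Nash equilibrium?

Lab i's FOC: ∂u_i/∂g_i = α_i − g_i = 0, so g_i* = α_i.
NE contributions = (0.9, 2); G = 2.9.
u_2 = α_2·G − ½·(g_2)² = 2·2.9 − ½·2² = 3.8.

3.8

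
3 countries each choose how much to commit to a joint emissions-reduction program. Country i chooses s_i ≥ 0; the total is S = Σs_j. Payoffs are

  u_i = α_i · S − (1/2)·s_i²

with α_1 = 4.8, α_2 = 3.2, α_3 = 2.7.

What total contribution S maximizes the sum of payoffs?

32.1

Planner FOC: ∂(Σu_j)/∂s_i = (Σα_j) − s_i = 0, so s_i^SO = Σα_j = 10.7 for every i; S^SO = 32.1.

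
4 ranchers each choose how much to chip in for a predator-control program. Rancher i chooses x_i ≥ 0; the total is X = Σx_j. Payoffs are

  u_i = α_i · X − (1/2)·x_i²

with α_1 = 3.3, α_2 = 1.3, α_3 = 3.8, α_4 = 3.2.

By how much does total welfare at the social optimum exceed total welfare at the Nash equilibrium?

Rancher i's FOC: ∂u_i/∂x_i = α_i − x_i = 0, so x_i* = α_i.
NE contributions = (3.3, 1.3, 3.8, 3.2); X = 11.6.
W^NE = (Σα)·X − ½Σα_i² = 11.6² − ½·37.26 = 115.93.
Planner sets x_i = Σα_j = 11.6 for every i, so X^SO = 4·11.6 = 46.4.
W^SO = (Σα)·X^SO − ½·4·(Σα)² = (4/2)·11.6² = 269.12.
Deadweight loss = W^SO − W^NE = 153.19.

153.19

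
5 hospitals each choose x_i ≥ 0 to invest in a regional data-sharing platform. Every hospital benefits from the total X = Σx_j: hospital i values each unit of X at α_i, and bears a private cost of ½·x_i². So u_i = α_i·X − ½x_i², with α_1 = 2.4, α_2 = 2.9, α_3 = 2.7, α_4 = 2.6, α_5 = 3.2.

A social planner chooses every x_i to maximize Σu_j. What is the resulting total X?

69

Planner FOC: ∂(Σu_j)/∂x_i = (Σα_j) − x_i = 0, so x_i^SO = Σα_j = 13.8 for every i; X^SO = 69.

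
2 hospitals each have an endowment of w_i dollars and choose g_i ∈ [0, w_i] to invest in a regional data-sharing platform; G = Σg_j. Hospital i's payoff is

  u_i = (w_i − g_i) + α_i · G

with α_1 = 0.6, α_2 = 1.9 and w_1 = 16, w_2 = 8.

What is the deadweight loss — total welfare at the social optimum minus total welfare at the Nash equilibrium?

24

∂u_i/∂g_i = α_i − 1, so hospital i contributes w_i if α_i > 1, else 0.
α_i > 1 for i ∈ {2}; NE contributions (0, 8), G = 8.
W^NE = Σw_i − G^NE + (Σα_i)·G^NE = 24 + 1.5·8 = 36.
Planner: ∂(Σu_j)/∂g_i = Σα_j − 1 = 1.5 > 0, so everyone contributes w_i; G^SO = 24, W^SO = 24 + 1.5·24 = 60.
Deadweight loss = 24.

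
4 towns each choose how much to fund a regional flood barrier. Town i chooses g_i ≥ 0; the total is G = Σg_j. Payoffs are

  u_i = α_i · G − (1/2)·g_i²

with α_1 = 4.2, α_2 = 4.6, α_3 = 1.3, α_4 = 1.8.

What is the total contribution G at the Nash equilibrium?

11.9

Town i's FOC: ∂u_i/∂g_i = α_i − g_i = 0, so g_i* = α_i.
NE contributions = (4.2, 4.6, 1.3, 1.8); G = 11.9.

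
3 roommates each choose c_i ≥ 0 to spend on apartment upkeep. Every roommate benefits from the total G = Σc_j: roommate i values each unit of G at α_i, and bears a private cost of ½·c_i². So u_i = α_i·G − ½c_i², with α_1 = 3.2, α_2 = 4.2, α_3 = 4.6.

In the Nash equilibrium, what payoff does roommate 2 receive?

Roommate i's FOC: ∂u_i/∂c_i = α_i − c_i = 0, so c_i* = α_i.
NE contributions = (3.2, 4.2, 4.6); G = 12.
u_2 = α_2·G − ½·(c_2)² = 4.2·12 − ½·4.2² = 41.58.

41.58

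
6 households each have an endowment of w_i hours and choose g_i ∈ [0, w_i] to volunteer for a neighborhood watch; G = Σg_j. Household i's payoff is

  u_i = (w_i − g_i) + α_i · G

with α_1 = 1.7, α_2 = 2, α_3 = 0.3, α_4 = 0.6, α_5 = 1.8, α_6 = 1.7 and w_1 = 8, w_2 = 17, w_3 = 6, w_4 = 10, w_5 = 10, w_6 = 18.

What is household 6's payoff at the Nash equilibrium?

90.1

∂u_i/∂g_i = α_i − 1, so household i contributes w_i if α_i > 1, else 0.
α_i > 1 for i ∈ {1, 2, 5, 6}; NE contributions (8, 17, 0, 0, 10, 18), G = 53.
u_6 = (18 − 18) + 1.7·53 = 90.1.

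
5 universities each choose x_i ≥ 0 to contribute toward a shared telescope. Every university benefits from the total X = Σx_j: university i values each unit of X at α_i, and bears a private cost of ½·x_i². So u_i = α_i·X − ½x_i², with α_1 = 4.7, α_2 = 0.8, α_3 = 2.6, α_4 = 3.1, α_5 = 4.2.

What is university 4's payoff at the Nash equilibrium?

University i's FOC: ∂u_i/∂x_i = α_i − x_i = 0, so x_i* = α_i.
NE contributions = (4.7, 0.8, 2.6, 3.1, 4.2); X = 15.4.
u_4 = α_4·X − ½·(x_4)² = 3.1·15.4 − ½·3.1² = 42.935.

42.935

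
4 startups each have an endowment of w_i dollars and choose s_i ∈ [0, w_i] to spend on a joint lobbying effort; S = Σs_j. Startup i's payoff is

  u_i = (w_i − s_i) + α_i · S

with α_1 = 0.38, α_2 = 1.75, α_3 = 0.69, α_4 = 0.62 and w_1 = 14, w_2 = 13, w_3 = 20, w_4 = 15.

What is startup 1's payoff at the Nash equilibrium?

∂u_i/∂s_i = α_i − 1, so startup i contributes w_i if α_i > 1, else 0.
α_i > 1 for i ∈ {2}; NE contributions (0, 13, 0, 0), S = 13.
u_1 = (14 − 0) + 0.38·13 = 18.94.

18.94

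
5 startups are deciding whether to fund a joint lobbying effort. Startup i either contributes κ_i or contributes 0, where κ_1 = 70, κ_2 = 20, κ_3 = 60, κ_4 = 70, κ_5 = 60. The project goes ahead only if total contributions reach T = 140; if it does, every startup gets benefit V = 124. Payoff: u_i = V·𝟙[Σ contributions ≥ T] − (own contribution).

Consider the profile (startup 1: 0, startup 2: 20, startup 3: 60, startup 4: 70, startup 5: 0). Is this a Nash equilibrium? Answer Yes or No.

Total = 150 ≥ 140: provided.
Startup 1 (pledges 0, payoff 124): pledging 70 → total 220, payoff 54. No gain.
Startup 2 (pledges 20, payoff 104): dropping to 0 → total 130, payoff 0. No gain.
Startup 3 (pledges 60, payoff 64): dropping to 0 → total 90, payoff 0. No gain.
Startup 4 (pledges 70, payoff 54): dropping to 0 → total 80, payoff 0. No gain.
Startup 5 (pledges 0, payoff 124): pledging 60 → total 210, payoff 64. No gain.

Yes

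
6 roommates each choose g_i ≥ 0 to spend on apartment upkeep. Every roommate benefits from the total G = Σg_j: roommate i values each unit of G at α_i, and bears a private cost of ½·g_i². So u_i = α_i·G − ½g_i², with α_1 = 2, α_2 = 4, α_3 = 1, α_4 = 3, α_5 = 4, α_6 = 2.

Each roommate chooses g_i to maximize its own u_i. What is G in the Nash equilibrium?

16

Roommate i's FOC: ∂u_i/∂g_i = α_i − g_i = 0, so g_i* = α_i.
NE contributions = (2, 4, 1, 3, 4, 2); G = 16.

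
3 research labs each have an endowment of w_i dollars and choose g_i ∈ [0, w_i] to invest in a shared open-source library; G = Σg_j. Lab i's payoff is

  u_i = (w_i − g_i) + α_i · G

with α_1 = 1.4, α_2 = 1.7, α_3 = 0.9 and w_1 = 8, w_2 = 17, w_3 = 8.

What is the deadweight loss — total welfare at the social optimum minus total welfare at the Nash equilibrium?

∂u_i/∂g_i = α_i − 1, so lab i contributes w_i if α_i > 1, else 0.
α_i > 1 for i ∈ {1, 2}; NE contributions (8, 17, 0), G = 25.
W^NE = Σw_i − G^NE + (Σα_i)·G^NE = 33 + 3·25 = 108.
Planner: ∂(Σu_j)/∂g_i = Σα_j − 1 = 3 > 0, so everyone contributes w_i; G^SO = 33, W^SO = 33 + 3·33 = 132.
Deadweight loss = 24.

24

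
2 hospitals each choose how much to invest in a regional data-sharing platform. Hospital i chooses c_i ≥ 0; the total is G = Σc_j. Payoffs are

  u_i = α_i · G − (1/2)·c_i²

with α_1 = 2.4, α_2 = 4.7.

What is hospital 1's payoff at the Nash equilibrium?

Hospital i's FOC: ∂u_i/∂c_i = α_i − c_i = 0, so c_i* = α_i.
NE contributions = (2.4, 4.7); G = 7.1.
u_1 = α_1·G − ½·(c_1)² = 2.4·7.1 − ½·2.4² = 14.16.

14.16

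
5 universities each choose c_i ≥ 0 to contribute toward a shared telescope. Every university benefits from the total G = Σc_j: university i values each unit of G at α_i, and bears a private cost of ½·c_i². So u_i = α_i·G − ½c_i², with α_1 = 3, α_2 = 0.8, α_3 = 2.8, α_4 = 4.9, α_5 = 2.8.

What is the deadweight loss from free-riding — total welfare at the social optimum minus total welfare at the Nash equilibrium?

331.4

University i's FOC: ∂u_i/∂c_i = α_i − c_i = 0, so c_i* = α_i.
NE contributions = (3, 0.8, 2.8, 4.9, 2.8); G = 14.3.
W^NE = (Σα)·G − ½Σα_i² = 14.3² − ½·49.33 = 179.825.
Planner sets c_i = Σα_j = 14.3 for every i, so G^SO = 5·14.3 = 71.5.
W^SO = (Σα)·G^SO − ½·5·(Σα)² = (5/2)·14.3² = 511.225.
Deadweight loss = W^SO − W^NE = 331.4.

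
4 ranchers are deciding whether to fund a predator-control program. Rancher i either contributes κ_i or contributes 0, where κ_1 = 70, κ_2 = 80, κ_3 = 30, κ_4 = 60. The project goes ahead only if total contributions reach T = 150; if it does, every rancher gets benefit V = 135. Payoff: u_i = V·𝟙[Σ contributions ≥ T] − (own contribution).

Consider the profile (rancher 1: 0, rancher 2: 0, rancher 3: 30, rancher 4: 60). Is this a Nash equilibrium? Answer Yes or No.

No

Total = 90 < 150: not provided.
Rancher 1 (pledges 0, payoff 0): pledging 70 → total 160, payoff 65. Profitable deviation.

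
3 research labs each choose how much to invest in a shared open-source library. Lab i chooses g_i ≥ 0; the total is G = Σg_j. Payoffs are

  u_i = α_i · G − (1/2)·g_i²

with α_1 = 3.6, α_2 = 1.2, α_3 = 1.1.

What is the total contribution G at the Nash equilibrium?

5.9

Lab i's FOC: ∂u_i/∂g_i = α_i − g_i = 0, so g_i* = α_i.
NE contributions = (3.6, 1.2, 1.1); G = 5.9.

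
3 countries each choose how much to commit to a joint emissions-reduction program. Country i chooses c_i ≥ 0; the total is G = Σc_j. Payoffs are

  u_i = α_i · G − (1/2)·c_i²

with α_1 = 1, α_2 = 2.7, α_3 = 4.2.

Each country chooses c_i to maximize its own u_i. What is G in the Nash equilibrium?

Country i's FOC: ∂u_i/∂c_i = α_i − c_i = 0, so c_i* = α_i.
NE contributions = (1, 2.7, 4.2); G = 7.9.

7.9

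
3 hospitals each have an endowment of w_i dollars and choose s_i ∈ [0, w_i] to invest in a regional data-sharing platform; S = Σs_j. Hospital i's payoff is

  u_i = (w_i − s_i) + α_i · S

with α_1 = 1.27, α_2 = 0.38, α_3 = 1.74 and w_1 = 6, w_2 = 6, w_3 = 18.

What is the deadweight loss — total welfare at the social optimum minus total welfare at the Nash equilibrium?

∂u_i/∂s_i = α_i − 1, so hospital i contributes w_i if α_i > 1, else 0.
α_i > 1 for i ∈ {1, 3}; NE contributions (6, 0, 18), S = 24.
W^NE = Σw_i − S^NE + (Σα_i)·S^NE = 30 + 2.39·24 = 87.36.
Planner: ∂(Σu_j)/∂s_i = Σα_j − 1 = 2.39 > 0, so everyone contributes w_i; S^SO = 30, W^SO = 30 + 2.39·30 = 101.7.
Deadweight loss = 14.34.

14.34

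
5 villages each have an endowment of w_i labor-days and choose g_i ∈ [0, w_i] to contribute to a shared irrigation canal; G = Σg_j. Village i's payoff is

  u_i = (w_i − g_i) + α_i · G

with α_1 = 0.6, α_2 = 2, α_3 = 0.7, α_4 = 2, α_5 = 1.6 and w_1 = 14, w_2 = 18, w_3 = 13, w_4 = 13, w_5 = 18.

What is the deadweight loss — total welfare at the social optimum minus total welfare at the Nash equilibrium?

159.3

∂u_i/∂g_i = α_i − 1, so village i contributes w_i if α_i > 1, else 0.
α_i > 1 for i ∈ {2, 4, 5}; NE contributions (0, 18, 0, 13, 18), G = 49.
W^NE = Σw_i − G^NE + (Σα_i)·G^NE = 76 + 5.9·49 = 365.1.
Planner: ∂(Σu_j)/∂g_i = Σα_j − 1 = 5.9 > 0, so everyone contributes w_i; G^SO = 76, W^SO = 76 + 5.9·76 = 524.4.
Deadweight loss = 159.3.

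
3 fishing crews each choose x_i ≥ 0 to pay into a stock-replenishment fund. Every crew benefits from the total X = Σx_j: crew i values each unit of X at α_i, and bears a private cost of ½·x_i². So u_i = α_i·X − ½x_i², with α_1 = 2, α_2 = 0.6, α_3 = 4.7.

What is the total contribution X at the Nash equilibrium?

7.3

Crew i's FOC: ∂u_i/∂x_i = α_i − x_i = 0, so x_i* = α_i.
NE contributions = (2, 0.6, 4.7); X = 7.3.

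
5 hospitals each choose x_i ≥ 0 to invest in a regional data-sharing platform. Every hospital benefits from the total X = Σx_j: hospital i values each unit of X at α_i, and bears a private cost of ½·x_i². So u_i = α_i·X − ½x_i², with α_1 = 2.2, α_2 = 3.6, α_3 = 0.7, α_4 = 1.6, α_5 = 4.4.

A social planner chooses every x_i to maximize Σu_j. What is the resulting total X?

Planner FOC: ∂(Σu_j)/∂x_i = (Σα_j) − x_i = 0, so x_i^SO = Σα_j = 12.5 for every i; X^SO = 62.5.

62.5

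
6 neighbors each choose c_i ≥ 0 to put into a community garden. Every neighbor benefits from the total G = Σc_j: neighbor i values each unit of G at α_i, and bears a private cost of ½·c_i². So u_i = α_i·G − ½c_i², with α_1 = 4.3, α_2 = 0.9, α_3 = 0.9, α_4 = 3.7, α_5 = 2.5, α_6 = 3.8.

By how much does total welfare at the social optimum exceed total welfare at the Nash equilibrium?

Neighbor i's FOC: ∂u_i/∂c_i = α_i − c_i = 0, so c_i* = α_i.
NE contributions = (4.3, 0.9, 0.9, 3.7, 2.5, 3.8); G = 16.1.
W^NE = (Σα)·G − ½Σα_i² = 16.1² − ½·54.49 = 231.965.
Planner sets c_i = Σα_j = 16.1 for every i, so G^SO = 6·16.1 = 96.6.
W^SO = (Σα)·G^SO − ½·6·(Σα)² = (6/2)·16.1² = 777.63.
Deadweight loss = W^SO − W^NE = 545.665.

545.665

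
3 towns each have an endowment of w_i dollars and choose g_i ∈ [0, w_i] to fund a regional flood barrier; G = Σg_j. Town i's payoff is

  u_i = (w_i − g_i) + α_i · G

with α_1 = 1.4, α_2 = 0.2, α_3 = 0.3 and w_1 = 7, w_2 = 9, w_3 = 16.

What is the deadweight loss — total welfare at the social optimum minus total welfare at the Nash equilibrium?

22.5

∂u_i/∂g_i = α_i − 1, so town i contributes w_i if α_i > 1, else 0.
α_i > 1 for i ∈ {1}; NE contributions (7, 0, 0), G = 7.
W^NE = Σw_i − G^NE + (Σα_i)·G^NE = 32 + 0.9·7 = 38.3.
Planner: ∂(Σu_j)/∂g_i = Σα_j − 1 = 0.9 > 0, so everyone contributes w_i; G^SO = 32, W^SO = 32 + 0.9·32 = 60.8.
Deadweight loss = 22.5.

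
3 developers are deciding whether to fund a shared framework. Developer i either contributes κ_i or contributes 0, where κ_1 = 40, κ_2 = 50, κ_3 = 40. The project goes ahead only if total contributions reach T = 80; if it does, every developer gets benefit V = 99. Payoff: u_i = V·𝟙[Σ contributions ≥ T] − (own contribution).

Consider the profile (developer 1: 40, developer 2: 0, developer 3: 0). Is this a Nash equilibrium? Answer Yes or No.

No

Total = 40 < 80: not provided.
Developer 1 (pledges 40, payoff -40): dropping to 0 → total 0, payoff 0. Profitable deviation.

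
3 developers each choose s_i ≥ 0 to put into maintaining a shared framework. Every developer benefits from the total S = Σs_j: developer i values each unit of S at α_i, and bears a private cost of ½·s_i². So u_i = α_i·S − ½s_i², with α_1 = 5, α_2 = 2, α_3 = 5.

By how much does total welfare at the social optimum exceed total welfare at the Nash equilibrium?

99

Developer i's FOC: ∂u_i/∂s_i = α_i − s_i = 0, so s_i* = α_i.
NE contributions = (5, 2, 5); S = 12.
W^NE = (Σα)·S − ½Σα_i² = 12² − ½·54 = 117.
Planner sets s_i = Σα_j = 12 for every i, so S^SO = 3·12 = 36.
W^SO = (Σα)·S^SO − ½·3·(Σα)² = (3/2)·12² = 216.
Deadweight loss = W^SO − W^NE = 99.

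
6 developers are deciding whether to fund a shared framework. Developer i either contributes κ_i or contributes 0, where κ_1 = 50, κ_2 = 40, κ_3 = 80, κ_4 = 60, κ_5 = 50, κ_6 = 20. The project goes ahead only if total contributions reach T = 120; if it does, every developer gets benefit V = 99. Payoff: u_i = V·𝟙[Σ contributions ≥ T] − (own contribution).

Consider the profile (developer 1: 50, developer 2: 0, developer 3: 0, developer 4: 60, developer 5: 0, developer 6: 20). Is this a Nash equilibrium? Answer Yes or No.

Total = 130 ≥ 120: provided.
Developer 1 (pledges 50, payoff 49): dropping to 0 → total 80, payoff 0. No gain.
Developer 2 (pledges 0, payoff 99): pledging 40 → total 170, payoff 59. No gain.
Developer 3 (pledges 0, payoff 99): pledging 80 → total 210, payoff 19. No gain.
Developer 4 (pledges 60, payoff 39): dropping to 0 → total 70, payoff 0. No gain.
Developer 5 (pledges 0, payoff 99): pledging 50 → total 180, payoff 49. No gain.
Developer 6 (pledges 20, payoff 79): dropping to 0 → total 110, payoff 0. No gain.

Yes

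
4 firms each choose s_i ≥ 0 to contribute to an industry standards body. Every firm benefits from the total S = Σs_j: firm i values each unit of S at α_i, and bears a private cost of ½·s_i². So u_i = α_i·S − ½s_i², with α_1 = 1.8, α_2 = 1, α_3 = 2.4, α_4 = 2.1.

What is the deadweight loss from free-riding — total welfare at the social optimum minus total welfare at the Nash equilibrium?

60.495

Firm i's FOC: ∂u_i/∂s_i = α_i − s_i = 0, so s_i* = α_i.
NE contributions = (1.8, 1, 2.4, 2.1); S = 7.3.
W^NE = (Σα)·S − ½Σα_i² = 7.3² − ½·14.41 = 46.085.
Planner sets s_i = Σα_j = 7.3 for every i, so S^SO = 4·7.3 = 29.2.
W^SO = (Σα)·S^SO − ½·4·(Σα)² = (4/2)·7.3² = 106.58.
Deadweight loss = W^SO − W^NE = 60.495.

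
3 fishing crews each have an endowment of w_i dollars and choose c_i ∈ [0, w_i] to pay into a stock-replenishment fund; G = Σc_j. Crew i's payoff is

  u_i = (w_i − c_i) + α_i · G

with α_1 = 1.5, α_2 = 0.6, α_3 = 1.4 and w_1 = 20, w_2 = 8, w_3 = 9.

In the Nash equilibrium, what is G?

29

∂u_i/∂c_i = α_i − 1, so crew i contributes w_i if α_i > 1, else 0.
α_i > 1 for i ∈ {1, 3}; NE contributions (20, 0, 9), G = 29.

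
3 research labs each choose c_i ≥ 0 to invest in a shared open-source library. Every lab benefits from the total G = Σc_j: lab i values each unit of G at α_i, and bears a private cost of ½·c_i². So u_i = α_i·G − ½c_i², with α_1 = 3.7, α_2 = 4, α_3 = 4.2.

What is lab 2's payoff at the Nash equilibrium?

39.6

Lab i's FOC: ∂u_i/∂c_i = α_i − c_i = 0, so c_i* = α_i.
NE contributions = (3.7, 4, 4.2); G = 11.9.
u_2 = α_2·G − ½·(c_2)² = 4·11.9 − ½·4² = 39.6.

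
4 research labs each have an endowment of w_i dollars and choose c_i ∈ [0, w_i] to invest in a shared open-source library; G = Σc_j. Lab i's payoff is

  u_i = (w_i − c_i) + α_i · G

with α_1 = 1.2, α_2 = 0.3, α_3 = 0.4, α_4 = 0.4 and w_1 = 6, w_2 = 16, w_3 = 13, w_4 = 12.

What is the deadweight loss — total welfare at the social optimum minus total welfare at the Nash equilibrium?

53.3

∂u_i/∂c_i = α_i − 1, so lab i contributes w_i if α_i > 1, else 0.
α_i > 1 for i ∈ {1}; NE contributions (6, 0, 0, 0), G = 6.
W^NE = Σw_i − G^NE + (Σα_i)·G^NE = 47 + 1.3·6 = 54.8.
Planner: ∂(Σu_j)/∂c_i = Σα_j − 1 = 1.3 > 0, so everyone contributes w_i; G^SO = 47, W^SO = 47 + 1.3·47 = 108.1.
Deadweight loss = 53.3.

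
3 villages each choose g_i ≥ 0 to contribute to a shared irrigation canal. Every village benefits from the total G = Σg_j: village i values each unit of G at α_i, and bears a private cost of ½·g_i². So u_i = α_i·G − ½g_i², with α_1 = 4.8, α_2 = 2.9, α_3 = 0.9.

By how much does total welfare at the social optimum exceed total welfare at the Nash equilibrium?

53.11

Village i's FOC: ∂u_i/∂g_i = α_i − g_i = 0, so g_i* = α_i.
NE contributions = (4.8, 2.9, 0.9); G = 8.6.
W^NE = (Σα)·G − ½Σα_i² = 8.6² − ½·32.26 = 57.83.
Planner sets g_i = Σα_j = 8.6 for every i, so G^SO = 3·8.6 = 25.8.
W^SO = (Σα)·G^SO − ½·3·(Σα)² = (3/2)·8.6² = 110.94.
Deadweight loss = W^SO − W^NE = 53.11.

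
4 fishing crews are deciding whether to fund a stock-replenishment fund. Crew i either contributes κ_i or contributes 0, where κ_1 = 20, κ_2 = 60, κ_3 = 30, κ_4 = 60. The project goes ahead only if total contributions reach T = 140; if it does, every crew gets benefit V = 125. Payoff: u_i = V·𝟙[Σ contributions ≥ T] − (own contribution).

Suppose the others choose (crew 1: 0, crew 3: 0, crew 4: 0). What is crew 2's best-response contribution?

Others' total = 0. Even contributing 60 gives 60 < 140: no benefit either way.
Best response: 0.

0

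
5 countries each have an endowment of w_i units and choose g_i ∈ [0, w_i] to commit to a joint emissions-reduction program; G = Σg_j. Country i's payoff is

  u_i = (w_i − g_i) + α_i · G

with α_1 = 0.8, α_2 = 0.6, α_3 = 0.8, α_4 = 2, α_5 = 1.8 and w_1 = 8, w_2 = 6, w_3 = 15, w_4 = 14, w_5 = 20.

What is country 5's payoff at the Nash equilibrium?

∂u_i/∂g_i = α_i − 1, so country i contributes w_i if α_i > 1, else 0.
α_i > 1 for i ∈ {4, 5}; NE contributions (0, 0, 0, 14, 20), G = 34.
u_5 = (20 − 20) + 1.8·34 = 61.2.

61.2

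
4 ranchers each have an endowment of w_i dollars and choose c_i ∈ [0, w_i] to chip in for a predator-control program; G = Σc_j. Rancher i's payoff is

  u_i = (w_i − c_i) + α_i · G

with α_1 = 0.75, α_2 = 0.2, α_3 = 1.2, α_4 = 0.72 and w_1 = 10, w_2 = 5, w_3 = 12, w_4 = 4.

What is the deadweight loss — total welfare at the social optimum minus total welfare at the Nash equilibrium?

∂u_i/∂c_i = α_i − 1, so rancher i contributes w_i if α_i > 1, else 0.
α_i > 1 for i ∈ {3}; NE contributions (0, 0, 12, 0), G = 12.
W^NE = Σw_i − G^NE + (Σα_i)·G^NE = 31 + 1.87·12 = 53.44.
Planner: ∂(Σu_j)/∂c_i = Σα_j − 1 = 1.87 > 0, so everyone contributes w_i; G^SO = 31, W^SO = 31 + 1.87·31 = 88.97.
Deadweight loss = 35.53.

35.53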